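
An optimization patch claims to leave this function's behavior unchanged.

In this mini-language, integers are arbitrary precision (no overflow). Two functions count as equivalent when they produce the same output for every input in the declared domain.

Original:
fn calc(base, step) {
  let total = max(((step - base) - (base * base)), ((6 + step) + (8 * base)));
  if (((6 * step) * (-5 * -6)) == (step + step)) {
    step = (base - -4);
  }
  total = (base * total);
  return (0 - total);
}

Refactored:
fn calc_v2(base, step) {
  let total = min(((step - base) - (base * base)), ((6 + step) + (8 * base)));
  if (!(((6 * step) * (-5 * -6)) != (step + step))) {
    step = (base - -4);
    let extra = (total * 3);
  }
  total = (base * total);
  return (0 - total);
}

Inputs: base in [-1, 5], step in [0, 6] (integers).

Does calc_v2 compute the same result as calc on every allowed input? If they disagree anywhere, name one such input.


Evaluate both at base=-1, step=0.
calc: total becomes 0; next (((6 * step) * (-5 * -6)) == (step + step)) evaluates to true; next step becomes 3; next total becomes 0; next final value 0
calc_v2: total becomes -2; next (!(((6 * step) * (-5 * -6)) != (step + step))) evaluates to true; next step becomes 3; next extra becomes -6; next total becomes 2; next final value -2
0 and -2 differ, so these are not the same function on this domain.
verdict: not equivalent; witness: base=-1, step=0


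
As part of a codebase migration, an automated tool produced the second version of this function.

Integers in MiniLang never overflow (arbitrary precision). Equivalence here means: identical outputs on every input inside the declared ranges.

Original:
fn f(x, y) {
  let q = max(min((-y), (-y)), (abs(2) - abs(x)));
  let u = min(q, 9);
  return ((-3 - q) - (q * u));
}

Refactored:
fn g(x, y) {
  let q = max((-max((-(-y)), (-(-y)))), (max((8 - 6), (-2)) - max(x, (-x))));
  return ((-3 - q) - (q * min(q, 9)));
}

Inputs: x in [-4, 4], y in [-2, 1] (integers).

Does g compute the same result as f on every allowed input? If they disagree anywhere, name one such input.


This is a faithful refactor — local variable names differ; and statement counts differ; and constant usage differs; and min/max/abs usage differs; and arithmetic usage differs, but the computed results match everywhere.
One worked example (x=-4, y=0) — f: q=0, then u=0, then returns -3; g: q=0, then returns -3; agreement on -3.
An exhaustive pass over the 36 declared inputs shows identical outputs.
verdict: equivalent


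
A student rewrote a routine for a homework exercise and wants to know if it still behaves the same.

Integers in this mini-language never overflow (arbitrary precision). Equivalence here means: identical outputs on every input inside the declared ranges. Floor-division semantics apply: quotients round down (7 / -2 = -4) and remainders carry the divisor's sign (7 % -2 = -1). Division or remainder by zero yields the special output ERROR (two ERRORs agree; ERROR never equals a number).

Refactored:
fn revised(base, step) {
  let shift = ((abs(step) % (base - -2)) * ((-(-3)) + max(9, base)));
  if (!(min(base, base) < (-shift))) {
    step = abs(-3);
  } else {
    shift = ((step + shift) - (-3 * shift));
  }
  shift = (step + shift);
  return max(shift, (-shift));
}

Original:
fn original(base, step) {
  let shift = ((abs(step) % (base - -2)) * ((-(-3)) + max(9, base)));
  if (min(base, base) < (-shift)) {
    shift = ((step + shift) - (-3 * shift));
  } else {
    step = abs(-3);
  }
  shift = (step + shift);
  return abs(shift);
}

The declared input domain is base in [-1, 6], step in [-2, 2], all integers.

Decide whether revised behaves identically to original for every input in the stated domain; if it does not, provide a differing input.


This is a faithful refactor — min/max/abs usage differs; and boolean connective usage differs, but the computed results match everywhere.
Tracing base=3, step=1: original: shift becomes 12; next (min(base, base) < (-shift)) evaluates to false; next step becomes 3; next shift becomes 15; next final value 15 | revised: shift becomes 12; next (!(min(base, base) < (-shift))) evaluates to true; next step becomes 3; next shift becomes 15; next final value 15 — matching result 15.
An exhaustive pass over the 40 declared inputs shows identical outputs.
verdict: equivalent


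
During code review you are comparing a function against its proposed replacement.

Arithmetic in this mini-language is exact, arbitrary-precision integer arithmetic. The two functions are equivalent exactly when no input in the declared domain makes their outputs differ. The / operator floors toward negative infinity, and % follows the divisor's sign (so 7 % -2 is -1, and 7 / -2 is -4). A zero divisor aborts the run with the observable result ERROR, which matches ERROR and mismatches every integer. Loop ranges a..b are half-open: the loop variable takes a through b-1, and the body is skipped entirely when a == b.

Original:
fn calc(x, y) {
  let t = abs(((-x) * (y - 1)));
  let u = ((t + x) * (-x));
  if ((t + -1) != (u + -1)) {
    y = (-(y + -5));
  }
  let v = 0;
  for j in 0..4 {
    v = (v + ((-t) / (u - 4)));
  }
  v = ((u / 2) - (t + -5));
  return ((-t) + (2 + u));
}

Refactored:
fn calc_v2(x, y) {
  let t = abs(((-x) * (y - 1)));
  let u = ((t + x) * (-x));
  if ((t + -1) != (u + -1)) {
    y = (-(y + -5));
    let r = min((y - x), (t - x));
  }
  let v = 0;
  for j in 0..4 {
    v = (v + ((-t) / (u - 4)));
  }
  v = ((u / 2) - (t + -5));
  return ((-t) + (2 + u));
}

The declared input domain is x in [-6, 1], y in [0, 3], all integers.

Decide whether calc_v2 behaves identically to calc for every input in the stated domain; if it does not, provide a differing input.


Behavior is preserved: although min/max/abs usage differs; statement counts differ; local variable names differ; arithmetic usage differs, the outputs never diverge.
Tracing x=0, y=3: calc: t = 0; u = 0; ((t + -1) != (u + -1)) -> false; v = 0; [j=0]; v = 0; [j=1]; v = 0; [j=2]; v = 0; [j=3]; v = 0; v = 5; return 2 | calc_v2: t = 0; u = 0; ((t + -1) != (u + -1)) -> false; v = 0; [j=0]; v = 0; [j=1]; v = 0; [j=2]; v = 0; [j=3]; v = 0; v = 5; return 2 — matching result 2.
An exhaustive pass over the 32 declared inputs shows identical outputs.
verdict: equivalent


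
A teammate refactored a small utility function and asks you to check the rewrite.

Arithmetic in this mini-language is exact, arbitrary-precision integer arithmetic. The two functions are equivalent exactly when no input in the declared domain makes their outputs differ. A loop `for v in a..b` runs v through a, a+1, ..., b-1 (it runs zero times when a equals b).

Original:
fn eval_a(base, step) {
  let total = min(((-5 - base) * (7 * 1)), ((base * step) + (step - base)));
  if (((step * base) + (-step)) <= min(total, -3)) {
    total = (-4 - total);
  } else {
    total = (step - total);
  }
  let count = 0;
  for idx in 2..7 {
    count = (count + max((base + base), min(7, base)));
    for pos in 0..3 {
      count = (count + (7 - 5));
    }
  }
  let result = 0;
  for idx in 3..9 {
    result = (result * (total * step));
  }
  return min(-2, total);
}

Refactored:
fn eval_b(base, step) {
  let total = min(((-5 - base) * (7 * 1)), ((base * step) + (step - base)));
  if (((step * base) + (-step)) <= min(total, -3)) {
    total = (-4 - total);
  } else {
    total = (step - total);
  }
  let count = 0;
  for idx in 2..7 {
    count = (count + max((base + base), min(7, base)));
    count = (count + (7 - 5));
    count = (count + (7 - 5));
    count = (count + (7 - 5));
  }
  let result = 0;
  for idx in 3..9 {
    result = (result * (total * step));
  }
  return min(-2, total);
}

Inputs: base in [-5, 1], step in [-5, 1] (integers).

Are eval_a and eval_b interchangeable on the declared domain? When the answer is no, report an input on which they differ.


Comparing the listings, the differences include: constant usage differs; arithmetic usage differs; loop structure differs; local variable names differ; statement counts differ.
Spot check at base=-1, step=0 — eval_a: total becomes -28; next (((step * base) + (-step)) <= min(total, -3)) evaluates to false; next total becomes 28; next count becomes 0; next at idx=2:; next count becomes -1; next at pos=0:; next count becomes 1; next at pos=1:; next count becomes 3; next at pos=2:; next count becomes 5; next at idx=3:; next count becomes 4; next at pos=0:; next count becomes 6; next at pos=1:; next count becomes 8; next at pos=2:; next count becomes 10; next at idx=4:; next count becomes 9; next at pos=0:; next count becomes 11; next at pos=1:; next count becomes 13; next at pos=2:; next count becomes 15; next at idx=5:; next count becomes 14; next at pos=0:; next count becomes 16; next at pos=1:; next count becomes 18; next at pos=2:; next count becomes 20; next at idx=6:; next count becomes 19; next at pos=0:; next count becomes 21; next at pos=1:; next count becomes 23; next at pos=2:; next count becomes 25; next result becomes 0; next at idx=3:; next result becomes 0; next at idx=4:; next result becomes 0; next at idx=5:; next result becomes 0; next at idx=6:; next result becomes 0; next at idx=7:; next result becomes 0; next at idx=8:; next result becomes 0; next final value -2. eval_b: total becomes -28; next (((step * base) + (-step)) <= min(total, -3)) evaluates to false; next total becomes 28; next count becomes 0; next at idx=2:; next count becomes -1; next count becomes 1; next count becomes 3; next count becomes 5; next at idx=3:; next count becomes 4; next count becomes 6; next count becomes 8; next count becomes 10; next at idx=4:; next count becomes 9; next count becomes 11; next count becomes 13; next count becomes 15; next at idx=5:; next count becomes 14; next count becomes 16; next count becomes 18; next count becomes 20; next at idx=6:; next count becomes 19; next count becomes 21; next count becomes 23; next count becomes 25; next result becomes 0; next at idx=3:; next result becomes 0; next at idx=4:; next result becomes 0; next at idx=5:; next result becomes 0; next at idx=6:; next result becomes 0; next at idx=7:; next result becomes 0; next at idx=8:; next result becomes 0; next final value -2. Both give -2.
Checked all 49 inputs in the declared domain: the outputs agree on every one.
verdict: equivalent


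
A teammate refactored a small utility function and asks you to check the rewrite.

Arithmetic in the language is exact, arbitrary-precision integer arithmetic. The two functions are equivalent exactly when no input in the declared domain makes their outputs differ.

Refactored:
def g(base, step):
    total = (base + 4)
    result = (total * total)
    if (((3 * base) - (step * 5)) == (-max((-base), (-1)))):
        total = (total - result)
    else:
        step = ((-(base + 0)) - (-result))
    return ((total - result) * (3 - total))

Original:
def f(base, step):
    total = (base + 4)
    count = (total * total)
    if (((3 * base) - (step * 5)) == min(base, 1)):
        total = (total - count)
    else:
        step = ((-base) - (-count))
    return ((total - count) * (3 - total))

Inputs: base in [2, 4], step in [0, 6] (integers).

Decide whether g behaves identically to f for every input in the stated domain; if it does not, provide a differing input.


This is a faithful refactor — min/max/abs usage differs; and arithmetic usage differs; and constant usage differs; and local variable names differ, but the computed results match everywhere.
One worked example (base=4, step=5) — f: total=8, then count=64, then (((3 * base) - (step * 5)) == min(base, 1)) is false, then step=60, then returns 280; g: total=8, then result=64, then (((3 * base) - (step * 5)) == (-max((-base), (-1)))) is false, then step=60, then returns 280; agreement on 280.
An exhaustive pass over the 21 declared inputs shows identical outputs.
verdict: equivalent


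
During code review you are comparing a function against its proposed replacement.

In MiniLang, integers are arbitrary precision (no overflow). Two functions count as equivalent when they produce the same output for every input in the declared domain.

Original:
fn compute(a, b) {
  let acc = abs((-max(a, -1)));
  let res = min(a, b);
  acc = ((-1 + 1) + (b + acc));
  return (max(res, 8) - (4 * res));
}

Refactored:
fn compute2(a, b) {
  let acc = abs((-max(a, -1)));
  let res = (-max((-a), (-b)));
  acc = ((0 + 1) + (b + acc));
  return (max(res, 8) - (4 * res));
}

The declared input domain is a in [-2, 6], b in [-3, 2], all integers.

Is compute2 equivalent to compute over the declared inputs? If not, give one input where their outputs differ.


The suspicious edit (`-1` became `0`) never changes the result for any input inside the declared domain.
Spot check at a=3, b=-1 — compute: acc=3, then res=-1, then acc=2, then returns 12. compute2: acc=3, then res=-1, then acc=3, then returns 12. Both give 12.
Across all 54 domain points the two functions coincide.
verdict: equivalent


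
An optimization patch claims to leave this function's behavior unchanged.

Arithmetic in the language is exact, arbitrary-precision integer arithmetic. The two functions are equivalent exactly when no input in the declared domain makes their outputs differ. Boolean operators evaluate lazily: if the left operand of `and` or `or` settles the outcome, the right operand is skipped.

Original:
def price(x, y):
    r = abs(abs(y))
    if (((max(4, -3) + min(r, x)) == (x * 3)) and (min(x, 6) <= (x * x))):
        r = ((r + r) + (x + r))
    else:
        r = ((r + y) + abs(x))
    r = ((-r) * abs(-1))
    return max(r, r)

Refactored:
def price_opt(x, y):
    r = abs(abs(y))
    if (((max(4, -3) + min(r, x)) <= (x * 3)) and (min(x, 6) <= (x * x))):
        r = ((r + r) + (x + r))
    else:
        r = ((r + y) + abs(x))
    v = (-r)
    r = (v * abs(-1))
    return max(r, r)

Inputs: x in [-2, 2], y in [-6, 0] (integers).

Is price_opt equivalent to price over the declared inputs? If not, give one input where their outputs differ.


Try x=2, y=-1.
price: r becomes 1; next (((max(4, -3) + min(r, x)) == (x * 3)) and (min(x, 6) <= (x * x))) evaluates to false; next r becomes 2; next r becomes -2; next final value -2
price_opt: r becomes 1; next (((max(4, -3) + min(r, x)) <= (x * 3)) and (min(x, 6) <= (x * x))) evaluates to true; next r becomes 5; next v becomes -5; next r becomes -5; next final value -5
-2 vs -5 — the two versions disagree here.
verdict: not equivalent; witness: x=2, y=-1


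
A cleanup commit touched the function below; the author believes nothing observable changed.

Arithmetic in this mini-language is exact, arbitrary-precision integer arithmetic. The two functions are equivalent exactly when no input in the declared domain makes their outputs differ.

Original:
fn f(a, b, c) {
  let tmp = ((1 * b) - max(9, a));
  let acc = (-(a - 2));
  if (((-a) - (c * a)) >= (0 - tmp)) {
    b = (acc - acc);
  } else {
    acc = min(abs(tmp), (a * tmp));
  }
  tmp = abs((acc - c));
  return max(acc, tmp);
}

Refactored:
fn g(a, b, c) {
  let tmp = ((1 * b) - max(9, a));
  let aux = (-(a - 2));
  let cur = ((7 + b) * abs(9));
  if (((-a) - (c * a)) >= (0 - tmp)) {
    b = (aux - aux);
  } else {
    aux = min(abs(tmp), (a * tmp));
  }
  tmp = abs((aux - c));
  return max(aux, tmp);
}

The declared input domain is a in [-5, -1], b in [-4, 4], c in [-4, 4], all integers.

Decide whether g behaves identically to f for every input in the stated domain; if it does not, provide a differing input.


Equivalent. A substantive addition is an assignment to `cur` whose value nothing reads; no result depends on it.
Every one of the 405 inputs gives matching results.
One worked example (a=-1, b=-2, c=0) — f: tmp=-11, then acc=3, then (((-a) - (c * a)) >= (0 - tmp)) is false, then acc=11, then tmp=11, then returns 11; g: tmp=-11, then aux=3, then cur=45, then (((-a) - (c * a)) >= (0 - tmp)) is false, then aux=11, then tmp=11, then returns 11; agreement on 11.
verdict: equivalent


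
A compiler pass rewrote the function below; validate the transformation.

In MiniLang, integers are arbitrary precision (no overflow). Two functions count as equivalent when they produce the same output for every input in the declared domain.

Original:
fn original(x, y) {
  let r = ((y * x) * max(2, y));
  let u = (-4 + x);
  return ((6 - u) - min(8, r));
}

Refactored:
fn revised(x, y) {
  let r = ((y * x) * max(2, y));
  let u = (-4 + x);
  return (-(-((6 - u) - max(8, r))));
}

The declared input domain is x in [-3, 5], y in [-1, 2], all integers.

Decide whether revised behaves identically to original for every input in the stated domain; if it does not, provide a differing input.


Evaluate both at x=-3, y=-1.
original: r=6, then u=-7, then returns 7
revised: r=6, then u=-7, then returns 5
7 against 5: the behavior changed.
verdict: not equivalent; witness: x=-3, y=-1


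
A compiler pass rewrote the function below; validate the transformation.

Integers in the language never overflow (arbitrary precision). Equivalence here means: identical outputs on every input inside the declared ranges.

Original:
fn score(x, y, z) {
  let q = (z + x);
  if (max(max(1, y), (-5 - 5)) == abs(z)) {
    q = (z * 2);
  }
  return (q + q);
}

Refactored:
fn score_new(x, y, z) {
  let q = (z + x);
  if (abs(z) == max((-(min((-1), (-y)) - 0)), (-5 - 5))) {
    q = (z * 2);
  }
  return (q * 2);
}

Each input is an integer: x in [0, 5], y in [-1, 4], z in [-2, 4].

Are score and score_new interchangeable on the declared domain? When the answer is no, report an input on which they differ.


The two versions differ — the changes include constant usage differs; and arithmetic usage differs; and min/max/abs usage differs.
Tracing x=3, y=4, z=1: score: q becomes 4; next (max(max(1, y), (-5 - 5)) == abs(z)) evaluates to false; next final value 8 | score_new: q becomes 4; next (abs(z) == max((-(min((-1), (-y)) - 0)), (-5 - 5))) evaluates to false; next final value 8 — matching result 8.
Sweeping the whole domain (252 inputs) finds no disagreement.
verdict: equivalent


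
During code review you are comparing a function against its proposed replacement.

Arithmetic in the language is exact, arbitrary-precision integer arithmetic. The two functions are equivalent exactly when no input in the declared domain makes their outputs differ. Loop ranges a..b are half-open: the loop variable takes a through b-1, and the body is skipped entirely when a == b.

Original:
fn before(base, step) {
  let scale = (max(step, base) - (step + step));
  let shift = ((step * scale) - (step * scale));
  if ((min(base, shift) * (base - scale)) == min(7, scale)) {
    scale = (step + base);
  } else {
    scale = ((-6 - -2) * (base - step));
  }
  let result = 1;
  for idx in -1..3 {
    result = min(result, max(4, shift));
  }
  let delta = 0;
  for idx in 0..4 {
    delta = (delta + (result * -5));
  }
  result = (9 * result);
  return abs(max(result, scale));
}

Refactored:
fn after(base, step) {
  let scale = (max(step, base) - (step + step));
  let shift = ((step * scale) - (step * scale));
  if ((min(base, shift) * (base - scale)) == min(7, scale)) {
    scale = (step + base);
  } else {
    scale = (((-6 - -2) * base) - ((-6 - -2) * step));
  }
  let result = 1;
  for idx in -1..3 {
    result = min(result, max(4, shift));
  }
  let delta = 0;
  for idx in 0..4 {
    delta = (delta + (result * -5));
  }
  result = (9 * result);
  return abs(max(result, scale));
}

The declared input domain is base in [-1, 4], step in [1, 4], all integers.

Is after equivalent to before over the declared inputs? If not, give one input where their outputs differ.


The two are interchangeable: arithmetic usage differs, constant usage differs, and every declared input agrees.
Spot check at base=1, step=4 — before: scale=-4, then shift=0, then ((min(base, shift) * (base - scale)) == min(7, scale)) is false, then scale=12, then result=1, then (idx=-1), then result=1, then (idx=0), then result=1, then (idx=1), then result=1, then (idx=2), then result=1, then delta=0, then (idx=0), then delta=-5, then (idx=1), then delta=-10, then (idx=2), then delta=-15, then (idx=3), then delta=-20, then result=9, then returns 12. after: scale=-4, then shift=0, then ((min(base, shift) * (base - scale)) == min(7, scale)) is false, then scale=12, then result=1, then (idx=-1), then result=1, then (idx=0), then result=1, then (idx=1), then result=1, then (idx=2), then result=1, then delta=0, then (idx=0), then delta=-5, then (idx=1), then delta=-10, then (idx=2), then delta=-15, then (idx=3), then delta=-20, then result=9, then returns 12. Both give 12.
Sweeping the whole domain (24 inputs) finds no disagreement.
verdict: equivalent


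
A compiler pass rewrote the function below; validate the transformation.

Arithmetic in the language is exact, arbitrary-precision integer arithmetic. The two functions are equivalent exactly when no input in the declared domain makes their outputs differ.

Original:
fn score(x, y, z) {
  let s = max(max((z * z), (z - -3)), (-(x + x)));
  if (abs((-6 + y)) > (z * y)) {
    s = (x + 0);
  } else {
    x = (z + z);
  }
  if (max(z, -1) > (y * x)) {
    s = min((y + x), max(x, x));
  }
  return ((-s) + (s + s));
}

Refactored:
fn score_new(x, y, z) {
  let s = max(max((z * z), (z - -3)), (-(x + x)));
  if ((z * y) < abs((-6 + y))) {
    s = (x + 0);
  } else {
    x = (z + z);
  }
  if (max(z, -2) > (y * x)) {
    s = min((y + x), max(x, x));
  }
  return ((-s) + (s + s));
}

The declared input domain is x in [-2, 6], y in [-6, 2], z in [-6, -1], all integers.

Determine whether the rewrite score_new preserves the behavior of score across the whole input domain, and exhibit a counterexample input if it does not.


Try x=1, y=-2, z=-3.
score: s becomes 9; next (abs((-6 + y)) > (z * y)) evaluates to true; next s becomes 1; next (max(z, -1) > (y * x)) evaluates to true; next s becomes -1; next final value -1
score_new: s becomes 9; next ((z * y) < abs((-6 + y))) evaluates to true; next s becomes 1; next (max(z, -2) > (y * x)) evaluates to false; next final value 1
-1 vs 1 — the two versions disagree here.
verdict: not equivalent; witness: x=1, y=-2, z=-3


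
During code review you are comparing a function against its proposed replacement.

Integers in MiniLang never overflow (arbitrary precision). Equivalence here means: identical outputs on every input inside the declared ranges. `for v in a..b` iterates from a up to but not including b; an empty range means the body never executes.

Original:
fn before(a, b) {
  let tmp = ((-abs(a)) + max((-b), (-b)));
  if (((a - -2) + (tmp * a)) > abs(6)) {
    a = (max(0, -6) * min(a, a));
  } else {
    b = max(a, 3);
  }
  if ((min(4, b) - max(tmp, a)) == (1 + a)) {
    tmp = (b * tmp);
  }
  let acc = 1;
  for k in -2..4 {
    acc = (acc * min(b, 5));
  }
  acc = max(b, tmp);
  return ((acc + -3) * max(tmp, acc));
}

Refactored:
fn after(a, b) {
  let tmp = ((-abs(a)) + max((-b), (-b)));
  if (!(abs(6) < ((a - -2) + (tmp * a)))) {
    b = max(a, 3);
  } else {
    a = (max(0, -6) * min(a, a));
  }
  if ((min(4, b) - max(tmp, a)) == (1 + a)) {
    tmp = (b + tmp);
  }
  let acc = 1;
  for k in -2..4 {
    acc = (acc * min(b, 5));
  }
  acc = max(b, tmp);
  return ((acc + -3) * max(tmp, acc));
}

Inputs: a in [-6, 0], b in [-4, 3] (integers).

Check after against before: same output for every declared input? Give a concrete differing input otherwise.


Input a=-1, b=-4: 54 from before versus 18 from after.
verdict: not equivalent; witness: a=-1, b=-4


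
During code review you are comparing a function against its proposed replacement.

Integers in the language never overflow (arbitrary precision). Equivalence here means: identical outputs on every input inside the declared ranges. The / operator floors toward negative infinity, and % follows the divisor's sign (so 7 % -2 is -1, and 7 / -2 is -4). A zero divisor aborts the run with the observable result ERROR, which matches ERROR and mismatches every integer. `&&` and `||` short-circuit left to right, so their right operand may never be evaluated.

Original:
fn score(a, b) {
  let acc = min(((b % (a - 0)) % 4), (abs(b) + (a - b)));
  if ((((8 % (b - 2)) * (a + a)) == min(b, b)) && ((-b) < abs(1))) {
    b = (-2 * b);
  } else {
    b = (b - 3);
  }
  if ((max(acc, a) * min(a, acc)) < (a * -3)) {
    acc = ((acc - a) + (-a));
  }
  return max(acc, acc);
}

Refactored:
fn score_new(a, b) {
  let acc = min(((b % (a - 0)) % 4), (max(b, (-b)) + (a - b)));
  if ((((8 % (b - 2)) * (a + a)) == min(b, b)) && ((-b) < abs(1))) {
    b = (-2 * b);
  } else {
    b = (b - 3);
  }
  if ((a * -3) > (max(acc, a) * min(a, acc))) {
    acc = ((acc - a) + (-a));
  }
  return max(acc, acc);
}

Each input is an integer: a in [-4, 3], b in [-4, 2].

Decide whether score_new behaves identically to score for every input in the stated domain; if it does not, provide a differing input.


Side by side, the visible changes include: min/max/abs usage differs; and comparison usage differs.
Spot check at a=2, b=-2 — score: acc := 0 | ((((8 % (b - 2)) * (a + a)) == min(b, b)) && ((-b) < abs(1))): false | b := -5 | ((max(acc, a) * min(a, acc)) < (a * -3)): false | result 0. score_new: acc := 0 | ((((8 % (b - 2)) * (a + a)) == min(b, b)) && ((-b) < abs(1))): false | b := -5 | ((a * -3) > (max(acc, a) * min(a, acc))): false | result 0. Both give 0.
Sweeping the whole domain (56 inputs) finds no disagreement.
verdict: equivalent


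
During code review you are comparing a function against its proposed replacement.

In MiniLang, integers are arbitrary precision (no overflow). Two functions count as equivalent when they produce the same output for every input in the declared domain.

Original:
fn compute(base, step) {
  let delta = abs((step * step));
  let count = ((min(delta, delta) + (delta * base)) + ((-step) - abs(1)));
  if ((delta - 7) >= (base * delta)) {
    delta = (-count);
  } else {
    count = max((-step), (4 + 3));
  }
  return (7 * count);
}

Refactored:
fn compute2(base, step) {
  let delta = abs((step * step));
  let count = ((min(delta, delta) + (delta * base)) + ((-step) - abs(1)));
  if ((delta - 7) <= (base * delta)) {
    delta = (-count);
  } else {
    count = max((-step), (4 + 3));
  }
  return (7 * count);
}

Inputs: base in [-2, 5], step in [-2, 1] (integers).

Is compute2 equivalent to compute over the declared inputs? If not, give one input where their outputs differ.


These are not equivalent — on base=-2, step=-2 the outputs split (-21 vs 49).
compute: delta := 4 | count := -3 | ((delta - 7) >= (base * delta)): true | delta := 3 | result -21
compute2: delta := 4 | count := -3 | ((delta - 7) <= (base * delta)): false | count := 7 | result 49
verdict: not equivalent; witness: base=-2, step=-2


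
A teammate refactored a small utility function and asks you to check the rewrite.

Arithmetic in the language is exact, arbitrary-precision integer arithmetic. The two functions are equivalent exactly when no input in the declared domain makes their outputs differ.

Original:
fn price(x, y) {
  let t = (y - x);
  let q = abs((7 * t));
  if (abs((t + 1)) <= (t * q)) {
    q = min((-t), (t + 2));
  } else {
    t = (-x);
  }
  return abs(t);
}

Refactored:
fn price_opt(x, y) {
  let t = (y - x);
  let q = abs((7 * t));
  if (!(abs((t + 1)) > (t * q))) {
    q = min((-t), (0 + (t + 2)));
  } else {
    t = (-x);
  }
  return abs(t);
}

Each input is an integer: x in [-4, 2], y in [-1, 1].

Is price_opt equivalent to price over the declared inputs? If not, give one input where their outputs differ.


Side by side, the visible changes include: boolean connective usage differs; constant usage differs; comparison usage differs; arithmetic usage differs.
As a probe, take x=-4, y=1: price runs t = 5; q = 35; (abs((t + 1)) <= (t * q)) -> true; q = -5; return 5; price_opt runs t = 5; q = 35; (!(abs((t + 1)) > (t * q))) -> true; q = -5; return 5; both end at 5.
Every one of the 21 inputs gives matching results.
verdict: equivalent


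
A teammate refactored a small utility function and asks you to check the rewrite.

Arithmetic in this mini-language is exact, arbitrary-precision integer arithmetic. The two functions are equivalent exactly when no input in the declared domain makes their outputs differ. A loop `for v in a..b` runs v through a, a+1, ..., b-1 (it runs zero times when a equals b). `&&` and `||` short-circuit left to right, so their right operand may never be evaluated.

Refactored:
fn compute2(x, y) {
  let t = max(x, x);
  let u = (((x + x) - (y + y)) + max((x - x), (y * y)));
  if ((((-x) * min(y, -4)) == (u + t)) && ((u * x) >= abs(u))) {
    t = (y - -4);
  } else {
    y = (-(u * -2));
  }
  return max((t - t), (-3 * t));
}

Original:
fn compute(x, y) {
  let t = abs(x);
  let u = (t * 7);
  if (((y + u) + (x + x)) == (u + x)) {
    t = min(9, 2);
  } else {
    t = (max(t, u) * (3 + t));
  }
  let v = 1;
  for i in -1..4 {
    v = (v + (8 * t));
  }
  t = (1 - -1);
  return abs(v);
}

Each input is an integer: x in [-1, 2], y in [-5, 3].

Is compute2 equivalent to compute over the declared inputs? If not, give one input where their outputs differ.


Consider the input x=-1, y=-5.
compute: t becomes 1; next u becomes 7; next (((y + u) + (x + x)) == (u + x)) evaluates to false; next t becomes 28; next v becomes 1; next at i=-1:; next v becomes 225; next at i=0:; next v becomes 449; next at i=1:; next v becomes 673; next at i=2:; next v becomes 897; next at i=3:; next v becomes 1121; next t becomes 2; next final value 1121
compute2: t becomes -1; next u becomes 33; next ((((-x) * min(y, -4)) == (u + t)) && ((u * x) >= abs(u))) evaluates to false; next y becomes 66; next final value 3
1121 != 3, so the rewrite changes behavior.
verdict: not equivalent; witness: x=-1, y=-5


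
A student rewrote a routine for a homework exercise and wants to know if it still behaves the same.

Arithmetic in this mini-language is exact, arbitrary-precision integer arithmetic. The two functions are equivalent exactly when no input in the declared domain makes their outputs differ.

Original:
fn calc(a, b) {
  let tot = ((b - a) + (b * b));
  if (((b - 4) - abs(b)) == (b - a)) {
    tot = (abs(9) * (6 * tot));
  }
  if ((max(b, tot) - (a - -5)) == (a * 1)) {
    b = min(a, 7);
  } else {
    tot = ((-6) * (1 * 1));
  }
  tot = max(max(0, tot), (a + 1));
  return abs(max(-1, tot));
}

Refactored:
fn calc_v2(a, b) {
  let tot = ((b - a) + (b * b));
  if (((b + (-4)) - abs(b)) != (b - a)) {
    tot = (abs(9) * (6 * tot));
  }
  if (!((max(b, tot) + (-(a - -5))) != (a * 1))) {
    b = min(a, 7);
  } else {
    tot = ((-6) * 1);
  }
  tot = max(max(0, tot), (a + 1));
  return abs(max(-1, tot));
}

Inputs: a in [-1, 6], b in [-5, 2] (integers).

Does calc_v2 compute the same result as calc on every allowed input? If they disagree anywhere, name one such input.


The rewrite breaks on a=-1, b=-2, where the results are 3 and 0.
calc: tot := 3 | (((b - 4) - abs(b)) == (b - a)): false | ((max(b, tot) - (a - -5)) == (a * 1)): true | b := -1 | tot := 3 | result 3
calc_v2: tot := 3 | (((b + (-4)) - abs(b)) != (b - a)): true | tot := 162 | (!((max(b, tot) + (-(a - -5))) != (a * 1))): false | tot := -6 | tot := 0 | result 0
verdict: not equivalent; witness: a=-1, b=-2


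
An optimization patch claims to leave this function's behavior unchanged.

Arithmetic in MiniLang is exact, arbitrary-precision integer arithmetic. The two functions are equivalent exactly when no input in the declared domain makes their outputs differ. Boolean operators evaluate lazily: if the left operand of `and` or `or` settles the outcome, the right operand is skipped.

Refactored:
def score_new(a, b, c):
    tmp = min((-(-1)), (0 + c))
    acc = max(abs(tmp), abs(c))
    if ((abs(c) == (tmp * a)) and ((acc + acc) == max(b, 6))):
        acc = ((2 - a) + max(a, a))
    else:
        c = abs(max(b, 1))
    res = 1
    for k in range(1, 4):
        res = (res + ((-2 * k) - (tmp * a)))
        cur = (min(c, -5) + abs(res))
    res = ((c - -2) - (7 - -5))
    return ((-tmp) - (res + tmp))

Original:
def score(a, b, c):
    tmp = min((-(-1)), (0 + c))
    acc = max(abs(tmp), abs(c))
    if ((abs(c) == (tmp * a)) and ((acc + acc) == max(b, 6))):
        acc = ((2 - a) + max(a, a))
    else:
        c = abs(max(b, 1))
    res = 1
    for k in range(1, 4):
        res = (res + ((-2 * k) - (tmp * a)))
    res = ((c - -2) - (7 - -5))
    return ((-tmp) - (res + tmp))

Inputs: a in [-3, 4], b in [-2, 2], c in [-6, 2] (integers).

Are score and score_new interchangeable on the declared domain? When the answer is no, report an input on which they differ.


Comparing the listings, the differences include: statement counts differ, plus min/max/abs usage differs, plus constant usage differs, plus arithmetic usage differs, plus local variable names differ.
One worked example (a=-3, b=-2, c=-1) — score: tmp becomes -1; next acc becomes 1; next ((abs(c) == (tmp * a)) and ((acc + acc) == max(b, 6))) evaluates to false; next c becomes 1; next res becomes 1; next at k=1:; next res becomes -4; next at k=2:; next res becomes -11; next at k=3:; next res becomes -20; next res becomes -9; next final value 11; score_new: tmp becomes -1; next acc becomes 1; next ((abs(c) == (tmp * a)) and ((acc + acc) == max(b, 6))) evaluates to false; next c becomes 1; next res becomes 1; next at k=1:; next res becomes -4; next cur becomes -1; next at k=2:; next res becomes -11; next cur becomes 6; next at k=3:; next res becomes -20; next cur becomes 15; next res becomes -9; next final value 11; agreement on 11.
Sweeping the whole domain (360 inputs) finds no disagreement.
verdict: equivalent


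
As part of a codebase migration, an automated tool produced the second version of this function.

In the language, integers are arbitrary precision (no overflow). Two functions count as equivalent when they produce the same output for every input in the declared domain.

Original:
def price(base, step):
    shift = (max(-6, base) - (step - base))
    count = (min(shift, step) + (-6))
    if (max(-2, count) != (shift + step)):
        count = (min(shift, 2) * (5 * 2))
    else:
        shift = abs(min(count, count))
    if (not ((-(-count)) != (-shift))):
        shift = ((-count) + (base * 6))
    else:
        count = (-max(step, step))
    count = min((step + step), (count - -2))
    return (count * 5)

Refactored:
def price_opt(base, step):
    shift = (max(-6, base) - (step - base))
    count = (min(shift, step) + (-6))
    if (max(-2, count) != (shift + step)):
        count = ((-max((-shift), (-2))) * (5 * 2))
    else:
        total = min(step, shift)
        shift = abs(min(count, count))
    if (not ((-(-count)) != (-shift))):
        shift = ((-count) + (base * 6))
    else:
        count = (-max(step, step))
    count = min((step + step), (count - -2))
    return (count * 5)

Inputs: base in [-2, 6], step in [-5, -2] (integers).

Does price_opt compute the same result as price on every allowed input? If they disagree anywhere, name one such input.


Comparing the listings, the differences include: statement counts differ, plus local variable names differ, plus min/max/abs usage differs.
Spot check at base=-1, step=-5 — price: shift=3, then count=-11, then (max(-2, count) != (shift + step)) is false, then shift=11, then (not ((-(-count)) != (-shift))) is true, then shift=5, then count=-10, then returns -50. price_opt: shift=3, then count=-11, then (max(-2, count) != (shift + step)) is false, then total=-5, then shift=11, then (not ((-(-count)) != (-shift))) is true, then shift=5, then count=-10, then returns -50. Both give -50.
Across all 36 domain points the two functions coincide.
verdict: equivalent


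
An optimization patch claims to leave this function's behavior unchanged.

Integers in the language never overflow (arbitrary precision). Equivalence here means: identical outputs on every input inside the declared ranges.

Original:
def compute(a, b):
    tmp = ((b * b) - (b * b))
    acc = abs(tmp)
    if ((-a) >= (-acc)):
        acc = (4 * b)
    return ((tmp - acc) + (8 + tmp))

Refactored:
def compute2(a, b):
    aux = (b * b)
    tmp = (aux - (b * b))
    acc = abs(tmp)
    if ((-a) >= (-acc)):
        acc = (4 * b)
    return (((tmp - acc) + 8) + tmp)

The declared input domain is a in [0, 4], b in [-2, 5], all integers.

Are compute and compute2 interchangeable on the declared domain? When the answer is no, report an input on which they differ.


The two versions differ — the changes include statement counts differ; local variable names differ.
Tracing a=3, b=2: compute: tmp=0, then acc=0, then ((-a) >= (-acc)) is false, then returns 8 | compute2: aux=4, then tmp=0, then acc=0, then ((-a) >= (-acc)) is false, then returns 8 — matching result 8.
Checked all 40 inputs in the declared domain: the outputs agree on every one.
verdict: equivalent


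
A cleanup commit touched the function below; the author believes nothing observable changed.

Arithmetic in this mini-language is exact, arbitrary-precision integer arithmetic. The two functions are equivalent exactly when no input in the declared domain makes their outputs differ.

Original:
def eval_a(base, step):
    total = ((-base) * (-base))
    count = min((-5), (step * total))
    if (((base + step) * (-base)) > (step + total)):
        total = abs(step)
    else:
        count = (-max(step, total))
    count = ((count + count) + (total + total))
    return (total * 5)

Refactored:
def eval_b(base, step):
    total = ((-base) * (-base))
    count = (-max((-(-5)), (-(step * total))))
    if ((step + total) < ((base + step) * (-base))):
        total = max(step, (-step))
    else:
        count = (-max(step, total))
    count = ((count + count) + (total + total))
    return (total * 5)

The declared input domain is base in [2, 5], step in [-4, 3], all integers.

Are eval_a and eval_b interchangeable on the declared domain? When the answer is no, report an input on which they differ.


Side by side, the visible changes include: comparison usage differs, plus min/max/abs usage differs.
Spot check at base=5, step=-2 — eval_a: total=25, then count=-50, then (((base + step) * (-base)) > (step + total)) is false, then count=-25, then count=0, then returns 125. eval_b: total=25, then count=-50, then ((step + total) < ((base + step) * (-base))) is false, then count=-25, then count=0, then returns 125. Both give 125.
An exhaustive pass over the 32 declared inputs shows identical outputs.
verdict: equivalent


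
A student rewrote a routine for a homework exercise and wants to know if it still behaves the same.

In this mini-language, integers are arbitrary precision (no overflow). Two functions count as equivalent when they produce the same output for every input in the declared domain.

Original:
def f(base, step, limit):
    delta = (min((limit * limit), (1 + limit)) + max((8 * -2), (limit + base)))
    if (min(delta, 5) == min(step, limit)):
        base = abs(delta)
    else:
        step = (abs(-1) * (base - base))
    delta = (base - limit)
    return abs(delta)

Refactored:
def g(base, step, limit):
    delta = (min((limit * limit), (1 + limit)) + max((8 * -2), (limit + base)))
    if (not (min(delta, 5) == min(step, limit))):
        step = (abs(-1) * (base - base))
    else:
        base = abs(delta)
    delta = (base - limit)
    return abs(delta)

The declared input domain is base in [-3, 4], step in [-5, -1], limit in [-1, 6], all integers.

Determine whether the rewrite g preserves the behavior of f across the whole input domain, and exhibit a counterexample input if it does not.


Changes here: boolean connective usage differs; the full 320-point sweep finds no disagreement.
verdict: equivalent


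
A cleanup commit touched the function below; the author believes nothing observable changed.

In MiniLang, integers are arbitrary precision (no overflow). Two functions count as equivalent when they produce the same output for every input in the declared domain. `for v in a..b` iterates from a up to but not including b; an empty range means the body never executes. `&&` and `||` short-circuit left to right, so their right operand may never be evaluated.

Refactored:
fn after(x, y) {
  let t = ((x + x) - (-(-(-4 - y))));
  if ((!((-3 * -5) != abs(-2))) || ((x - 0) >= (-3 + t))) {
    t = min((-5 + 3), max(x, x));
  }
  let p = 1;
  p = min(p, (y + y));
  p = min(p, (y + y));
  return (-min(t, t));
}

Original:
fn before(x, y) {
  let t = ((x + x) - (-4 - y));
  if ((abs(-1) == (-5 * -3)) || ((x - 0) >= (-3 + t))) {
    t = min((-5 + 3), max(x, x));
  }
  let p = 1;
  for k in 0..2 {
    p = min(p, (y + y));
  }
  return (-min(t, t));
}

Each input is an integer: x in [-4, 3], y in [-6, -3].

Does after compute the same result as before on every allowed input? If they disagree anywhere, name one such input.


The suspicious edit (`-1` became `-2`) never changes the result for any input inside the declared domain; all 32 inputs agree.
verdict: equivalent
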